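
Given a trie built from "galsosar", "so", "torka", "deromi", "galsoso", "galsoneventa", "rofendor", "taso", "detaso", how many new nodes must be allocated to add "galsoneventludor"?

The longest prefix of "galsoneventludor" already in the trie is "galsonevent" (length 11).
New nodes needed: |"galsoneventludor"| − 11 = 16 − 11 = 5.

5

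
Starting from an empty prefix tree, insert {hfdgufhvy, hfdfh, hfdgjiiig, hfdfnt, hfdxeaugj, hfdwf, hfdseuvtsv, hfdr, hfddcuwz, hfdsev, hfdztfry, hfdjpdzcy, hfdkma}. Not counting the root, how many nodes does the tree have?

54

Trace insertions, counting only characters that open a new branch:
  "hfdgufhvy" → 9 new (h, f, d, g, u, f, h, v, y)
  "hfdfh" → prefix "hfd" already present; 2 new (f, h)
  "hfdgjiiig" → prefix "hfdg" already present; 5 new (j, i, i, i, g)
  "hfdfnt" → prefix "hfdf" already present; 2 new (n, t)
  "hfdxeaugj" → prefix "hfd" already present; 6 new (x, e, a, u, g, j)
  "hfdwf" → prefix "hfd" already present; 2 new (w, f)
  "hfdseuvtsv" → prefix "hfd" already present; 7 new (s, e, u, v, t, s, v)
  "hfdr" → prefix "hfd" already present; 1 new (r)
  "hfddcuwz" → prefix "hfd" already present; 5 new (d, c, u, w, z)
  "hfdsev" → prefix "hfdse" already present; 1 new (v)
  "hfdztfry" → prefix "hfd" already present; 5 new (z, t, f, r, y)
  "hfdjpdzcy" → prefix "hfd" already present; 6 new (j, p, d, z, c, y)
  "hfdkma" → prefix "hfd" already present; 3 new (k, m, a)
Total nodes = 9 + 2 + 5 + 2 + 6 + 2 + 7 + 1 + 5 + 1 + 5 + 6 + 3 = 54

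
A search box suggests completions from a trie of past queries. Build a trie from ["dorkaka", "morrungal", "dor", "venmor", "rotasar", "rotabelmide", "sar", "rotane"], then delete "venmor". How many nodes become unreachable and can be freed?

6

Walk "venmor" from the leaf back toward the root, removing each node that no remaining word uses.
No other word shares any prefix with "venmor", so all 6 of its nodes go.
Nodes removed: 6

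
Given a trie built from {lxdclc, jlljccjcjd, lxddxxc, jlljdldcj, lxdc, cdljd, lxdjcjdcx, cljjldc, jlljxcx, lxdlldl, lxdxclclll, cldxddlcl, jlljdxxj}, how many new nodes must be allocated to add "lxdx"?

"lxdx" is already a full path in the trie; only an end-marker is added.
No new nodes are needed: 0.

0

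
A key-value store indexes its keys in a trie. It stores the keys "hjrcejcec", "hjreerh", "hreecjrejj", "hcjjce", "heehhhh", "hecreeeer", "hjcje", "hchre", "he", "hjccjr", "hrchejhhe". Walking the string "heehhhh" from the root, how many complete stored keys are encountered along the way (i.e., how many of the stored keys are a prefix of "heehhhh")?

Traverse "heehhhh" character by character; count nodes along the way that are marked as word ends.
Prefixes of the query that are stored words: "he", "heehhhh"
Count: 2

2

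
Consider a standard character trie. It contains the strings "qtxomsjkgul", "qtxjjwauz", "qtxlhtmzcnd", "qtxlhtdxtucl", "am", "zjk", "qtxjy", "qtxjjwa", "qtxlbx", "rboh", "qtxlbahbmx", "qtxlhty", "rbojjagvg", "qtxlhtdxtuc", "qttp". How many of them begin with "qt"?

11

Walk to "qt"; the words in its subtree are exactly those with that prefix.
Words under "qt": qttp, qtxjjwa, qtxjjwauz, qtxjy, qtxlbahbmx, qtxlbx, qtxlhtdxtuc, qtxlhtdxtucl, qtxlhtmzcnd, qtxlhty, qtxomsjkgul
Count: 11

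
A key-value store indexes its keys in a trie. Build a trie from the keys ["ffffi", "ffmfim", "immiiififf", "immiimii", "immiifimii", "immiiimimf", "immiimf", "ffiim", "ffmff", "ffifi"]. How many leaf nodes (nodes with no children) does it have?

Leaves are exactly the stored words that no other stored word extends.
Those words: "ffffi", "ffifi", "ffiim", "ffmff", "ffmfim", "immiifimii", "immiiififf", "immiiimimf", "immiimf", "immiimii"
Leaf count: 10

10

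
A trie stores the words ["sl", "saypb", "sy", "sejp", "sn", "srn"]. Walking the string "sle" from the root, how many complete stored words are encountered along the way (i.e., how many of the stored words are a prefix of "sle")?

1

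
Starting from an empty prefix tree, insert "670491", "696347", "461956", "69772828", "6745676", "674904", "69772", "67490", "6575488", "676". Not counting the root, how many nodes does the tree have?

38

Count nodes per top-level branch (shared prefixes stored once):
  '4'-branch (461956): 6 nodes
  '6'-branch (6575488, 670491, 6745676, 67490, 674904, 676, 696347, 69772, 69772828): 32 nodes
Sum: 38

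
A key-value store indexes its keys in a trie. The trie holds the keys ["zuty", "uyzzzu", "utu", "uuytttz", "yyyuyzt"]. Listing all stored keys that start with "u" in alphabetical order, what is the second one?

uuytttz

DFS of the "u" subtree visits, in order: "utu", "uuytttz", "uyzzzu"
The 2nd is uuytttz.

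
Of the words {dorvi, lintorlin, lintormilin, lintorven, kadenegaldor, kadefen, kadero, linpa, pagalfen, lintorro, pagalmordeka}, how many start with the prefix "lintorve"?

1

Walk to "lintorve"; the words in its subtree are exactly those with that prefix.
Matches: "lintorven"
Count: 1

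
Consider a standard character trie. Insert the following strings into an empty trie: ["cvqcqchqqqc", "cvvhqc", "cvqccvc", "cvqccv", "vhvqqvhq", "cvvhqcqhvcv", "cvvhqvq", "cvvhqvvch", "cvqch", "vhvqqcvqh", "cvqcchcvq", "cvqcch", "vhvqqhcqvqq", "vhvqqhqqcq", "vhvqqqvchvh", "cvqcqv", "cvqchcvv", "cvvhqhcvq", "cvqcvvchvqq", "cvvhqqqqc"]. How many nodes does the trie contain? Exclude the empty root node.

For each word, the new-node count is its length minus the longest prefix already in the trie:
  "cvqcqchqqqc" → 11 new (c, v, q, c, q, c, h, q, q, q, c)
  "cvvhqc" → prefix "cv" already present; 4 new (v, h, q, c)
  "cvqccvc" → prefix "cvqc" already present; 3 new (c, v, c)
  "cvqccv" → prefix "cvqccv" already present; 0 new (none)
  "vhvqqvhq" → 8 new (v, h, v, q, q, v, h, q)
  "cvvhqcqhvcv" → prefix "cvvhqc" already present; 5 new (q, h, v, c, v)
  "cvvhqvq" → prefix "cvvhq" already present; 2 new (v, q)
  "cvvhqvvch" → prefix "cvvhqv" already present; 3 new (v, c, h)
  "cvqch" → prefix "cvqc" already present; 1 new (h)
  "vhvqqcvqh" → prefix "vhvqq" already present; 4 new (c, v, q, h)
  "cvqcchcvq" → prefix "cvqcc" already present; 4 new (h, c, v, q)
  "cvqcch" → prefix "cvqcch" already present; 0 new (none)
  "vhvqqhcqvqq" → prefix "vhvqq" already present; 6 new (h, c, q, v, q, q)
  "vhvqqhqqcq" → prefix "vhvqqh" already present; 4 new (q, q, c, q)
  "vhvqqqvchvh" → prefix "vhvqq" already present; 6 new (q, v, c, h, v, h)
  "cvqcqv" → prefix "cvqcq" already present; 1 new (v)
  "cvqchcvv" → prefix "cvqch" already present; 3 new (c, v, v)
  "cvvhqhcvq" → prefix "cvvhq" already present; 4 new (h, c, v, q)
  "cvqcvvchvqq" → prefix "cvqc" already present; 7 new (v, v, c, h, v, q, q)
  "cvvhqqqqc" → prefix "cvvhq" already present; 4 new (q, q, q, c)
Total nodes = 11 + 4 + 3 + 0 + 8 + 5 + 2 + 3 + 1 + 4 + 4 + 0 + 6 + 4 + 6 + 1 + 3 + 4 + 7 + 4 = 80

80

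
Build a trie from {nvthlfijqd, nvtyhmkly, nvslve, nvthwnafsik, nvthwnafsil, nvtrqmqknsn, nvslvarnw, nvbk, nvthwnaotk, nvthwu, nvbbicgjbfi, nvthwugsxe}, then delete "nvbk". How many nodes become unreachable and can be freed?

1

After clearing the end-marker at "nvbk", prune upward until reaching a node still needed by another word.
The suffix "k" (1 node) is used only by "nvbk"; the node for "nvb" still has the child "b", so pruning stops there.
Nodes removed: 1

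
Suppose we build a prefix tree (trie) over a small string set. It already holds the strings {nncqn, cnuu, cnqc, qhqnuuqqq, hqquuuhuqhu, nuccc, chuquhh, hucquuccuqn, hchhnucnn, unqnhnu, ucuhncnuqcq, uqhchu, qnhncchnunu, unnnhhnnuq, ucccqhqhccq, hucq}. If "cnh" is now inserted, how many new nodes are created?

1

Walking "cnh" from the root, the first 2 characters ("cn") follow existing edges; "h" is the first miss.
Each of the 1 remaining characters creates one node.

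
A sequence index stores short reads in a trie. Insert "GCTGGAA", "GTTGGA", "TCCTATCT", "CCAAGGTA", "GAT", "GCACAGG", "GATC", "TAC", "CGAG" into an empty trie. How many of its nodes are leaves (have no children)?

8

Leaves are exactly the stored words that no other stored word extends.
Those words: "CCAAGGTA", "CGAG", "GATC", "GCACAGG", "GCTGGAA", "GTTGGA", "TAC", "TCCTATCT"
Leaf count: 8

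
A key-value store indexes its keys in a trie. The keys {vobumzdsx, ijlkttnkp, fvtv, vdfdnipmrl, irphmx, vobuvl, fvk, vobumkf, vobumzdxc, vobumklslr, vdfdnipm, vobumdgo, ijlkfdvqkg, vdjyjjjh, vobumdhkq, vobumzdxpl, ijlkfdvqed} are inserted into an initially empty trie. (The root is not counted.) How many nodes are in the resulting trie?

For each word, the new-node count is its length minus the longest prefix already in the trie:
  "vobumzdsx" → 9 new (v, o, b, u, m, z, d, s, x)
  "ijlkttnkp" → 9 new (i, j, l, k, t, t, n, k, p)
  "fvtv" → 4 new (f, v, t, v)
  "vdfdnipmrl" → prefix "v" already present; 9 new (d, f, d, n, i, p, m, r, l)
  "irphmx" → prefix "i" already present; 5 new (r, p, h, m, x)
  "vobuvl" → prefix "vobu" already present; 2 new (v, l)
  "fvk" → prefix "fv" already present; 1 new (k)
  "vobumkf" → prefix "vobum" already present; 2 new (k, f)
  "vobumzdxc" → prefix "vobumzd" already present; 2 new (x, c)
  "vobumklslr" → prefix "vobumk" already present; 4 new (l, s, l, r)
  "vdfdnipm" → prefix "vdfdnipm" already present; 0 new (none)
  "vobumdgo" → prefix "vobum" already present; 3 new (d, g, o)
  "ijlkfdvqkg" → prefix "ijlk" already present; 6 new (f, d, v, q, k, g)
  "vdjyjjjh" → prefix "vd" already present; 6 new (j, y, j, j, j, h)
  "vobumdhkq" → prefix "vobumd" already present; 3 new (h, k, q)
  "vobumzdxpl" → prefix "vobumzdx" already present; 2 new (p, l)
  "ijlkfdvqed" → prefix "ijlkfdvq" already present; 2 new (e, d)
Total nodes = 9 + 9 + 4 + 9 + 5 + 2 + 1 + 2 + 2 + 4 + 0 + 3 + 6 + 6 + 3 + 2 + 2 = 69

69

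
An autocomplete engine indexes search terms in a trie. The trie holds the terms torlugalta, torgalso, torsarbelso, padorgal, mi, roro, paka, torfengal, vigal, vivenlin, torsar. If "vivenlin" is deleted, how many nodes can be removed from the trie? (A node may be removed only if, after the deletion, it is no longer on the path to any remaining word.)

A node on "vivenlin"'s path can go only if nothing else ends at it or branches off below it.
The suffix "venlin" (6 nodes) is used only by "vivenlin"; the node for "vi" still has the child "g", so pruning stops there.
Nodes removed: 6

6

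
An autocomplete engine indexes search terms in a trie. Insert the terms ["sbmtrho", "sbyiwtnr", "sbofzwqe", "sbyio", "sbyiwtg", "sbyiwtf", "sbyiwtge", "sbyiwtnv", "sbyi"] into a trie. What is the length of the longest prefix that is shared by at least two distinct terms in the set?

Look for the deepest trie node that still has at least two words in its subtree.
e.g. "sbyiwtg" and "sbyiwtge" share the prefix "sbyiwtg" of length 7; no pair shares a longer one.
Longest shared-prefix length: 7

7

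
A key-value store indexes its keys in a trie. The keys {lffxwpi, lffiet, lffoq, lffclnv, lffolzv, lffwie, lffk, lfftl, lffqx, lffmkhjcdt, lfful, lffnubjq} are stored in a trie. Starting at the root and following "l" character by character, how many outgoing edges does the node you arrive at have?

1

Walk "l" from the root, arriving at one node.
Characters that immediately follow "l" among the stored strings: {f}.
That node has 1 child edge.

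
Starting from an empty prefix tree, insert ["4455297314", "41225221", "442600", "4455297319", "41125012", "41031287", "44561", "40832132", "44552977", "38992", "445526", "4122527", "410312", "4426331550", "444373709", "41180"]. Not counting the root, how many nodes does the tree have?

66

For each word, the new-node count is its length minus the longest prefix already in the trie:
  "4455297314" → 10 new (4, 4, 5, 5, 2, 9, 7, 3, 1, 4)
  "41225221" → prefix "4" already present; 7 new (1, 2, 2, 5, 2, 2, 1)
  "442600" → prefix "44" already present; 4 new (2, 6, 0, 0)
  "4455297319" → prefix "445529731" already present; 1 new (9)
  "41125012" → prefix "41" already present; 6 new (1, 2, 5, 0, 1, 2)
  "41031287" → prefix "41" already present; 6 new (0, 3, 1, 2, 8, 7)
  "44561" → prefix "445" already present; 2 new (6, 1)
  "40832132" → prefix "4" already present; 7 new (0, 8, 3, 2, 1, 3, 2)
  "44552977" → prefix "4455297" already present; 1 new (7)
  "38992" → 5 new (3, 8, 9, 9, 2)
  "445526" → prefix "44552" already present; 1 new (6)
  "4122527" → prefix "412252" already present; 1 new (7)
  "410312" → prefix "410312" already present; 0 new (none)
  "4426331550" → prefix "4426" already present; 6 new (3, 3, 1, 5, 5, 0)
  "444373709" → prefix "44" already present; 7 new (4, 3, 7, 3, 7, 0, 9)
  "41180" → prefix "411" already present; 2 new (8, 0)
Total nodes = 10 + 7 + 4 + 1 + 6 + 6 + 2 + 7 + 1 + 5 + 1 + 1 + 0 + 6 + 7 + 2 = 66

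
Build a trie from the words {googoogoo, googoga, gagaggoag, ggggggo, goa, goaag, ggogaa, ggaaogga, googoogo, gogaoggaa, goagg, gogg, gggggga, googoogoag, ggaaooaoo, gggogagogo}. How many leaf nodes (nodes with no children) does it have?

14

A leaf is a node with no children — equivalently, the end of a word that is not a proper prefix of any other stored word.
Those words: "gagaggoag", "ggaaogga", "ggaaooaoo", "gggggga", "ggggggo", "gggogagogo", "ggogaa", "goaag", "goagg", "gogaoggaa", "gogg", "googoga", "googoogoag", "googoogoo"
Leaf count: 14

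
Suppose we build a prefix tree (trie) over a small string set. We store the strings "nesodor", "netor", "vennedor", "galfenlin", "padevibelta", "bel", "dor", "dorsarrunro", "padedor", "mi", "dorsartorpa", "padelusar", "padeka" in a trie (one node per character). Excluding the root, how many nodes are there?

69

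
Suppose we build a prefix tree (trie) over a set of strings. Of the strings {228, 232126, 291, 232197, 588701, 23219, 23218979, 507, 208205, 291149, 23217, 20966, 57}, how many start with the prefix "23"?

Filter for entries beginning with "23":
Words under "23": 232126, 23217, 23218979, 23219, 232197
Count: 5

5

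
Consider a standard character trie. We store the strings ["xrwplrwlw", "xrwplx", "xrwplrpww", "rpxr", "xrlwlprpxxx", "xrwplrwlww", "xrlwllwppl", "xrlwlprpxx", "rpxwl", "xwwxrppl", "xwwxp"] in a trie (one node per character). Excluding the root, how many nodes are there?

42

Count nodes per top-level branch (shared prefixes stored once):
  'r'-branch (rpxr, rpxwl): 6 nodes
  'x'-branch (xrlwllwppl, xrlwlprpxx, xrlwlprpxxx, xrwplrpww, xrwplrwlw, xrwplrwlww, xrwplx, xwwxp, xwwxrppl): 36 nodes
Sum: 42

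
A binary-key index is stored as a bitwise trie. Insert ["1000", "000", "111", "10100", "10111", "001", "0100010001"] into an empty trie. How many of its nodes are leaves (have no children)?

7

A leaf is a node with no children — equivalently, the end of a word that is not a proper prefix of any other stored word.
Those words: "000", "001", "0100010001", "1000", "10100", "10111", "111"
Leaf count: 7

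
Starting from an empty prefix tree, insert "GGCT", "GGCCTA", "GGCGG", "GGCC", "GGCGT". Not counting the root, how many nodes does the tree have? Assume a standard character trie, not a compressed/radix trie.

10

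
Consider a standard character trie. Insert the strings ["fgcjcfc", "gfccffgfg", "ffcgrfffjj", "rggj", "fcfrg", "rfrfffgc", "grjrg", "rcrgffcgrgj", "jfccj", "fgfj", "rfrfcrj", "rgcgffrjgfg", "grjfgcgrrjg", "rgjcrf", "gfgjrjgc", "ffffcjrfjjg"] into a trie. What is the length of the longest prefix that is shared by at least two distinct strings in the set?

4

Equivalently: take the maximum, over all pairs, of their longest common prefix length.
"rfrfcrj" and "rfrfffgc" agree on "rfrf" (4 characters) before diverging; nothing deeper is shared.
Longest shared-prefix length: 4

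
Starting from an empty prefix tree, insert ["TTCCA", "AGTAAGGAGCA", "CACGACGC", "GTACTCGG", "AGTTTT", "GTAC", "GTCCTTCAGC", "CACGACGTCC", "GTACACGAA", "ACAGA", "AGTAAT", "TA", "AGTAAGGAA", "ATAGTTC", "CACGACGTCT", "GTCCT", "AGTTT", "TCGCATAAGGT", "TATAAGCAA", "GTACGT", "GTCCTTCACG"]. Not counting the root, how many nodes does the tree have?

86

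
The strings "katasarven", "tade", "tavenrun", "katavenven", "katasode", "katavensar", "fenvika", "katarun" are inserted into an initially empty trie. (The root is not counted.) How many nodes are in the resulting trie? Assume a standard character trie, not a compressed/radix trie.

42

For each word, the new-node count is its length minus the longest prefix already in the trie:
  "katasarven" → 10 new (k, a, t, a, s, a, r, v, e, n)
  "tade" → 4 new (t, a, d, e)
  "tavenrun" → prefix "ta" already present; 6 new (v, e, n, r, u, n)
  "katavenven" → prefix "kata" already present; 6 new (v, e, n, v, e, n)
  "katasode" → prefix "katas" already present; 3 new (o, d, e)
  "katavensar" → prefix "kataven" already present; 3 new (s, a, r)
  "fenvika" → 7 new (f, e, n, v, i, k, a)
  "katarun" → prefix "kata" already present; 3 new (r, u, n)
Total nodes = 10 + 4 + 6 + 6 + 3 + 3 + 7 + 3 = 42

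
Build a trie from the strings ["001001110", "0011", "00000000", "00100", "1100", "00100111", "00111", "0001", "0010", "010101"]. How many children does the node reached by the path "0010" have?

Follow the path "0010" to its node, then look at its outgoing edges.
Distinct next characters after "0010": 0.
That node has 1 child edge.

1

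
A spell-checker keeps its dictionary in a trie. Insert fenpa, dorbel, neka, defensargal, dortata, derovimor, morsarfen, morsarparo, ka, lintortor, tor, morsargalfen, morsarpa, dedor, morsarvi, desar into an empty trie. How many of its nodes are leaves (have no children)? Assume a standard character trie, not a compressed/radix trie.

15

Leaves are exactly the stored words that no other stored word extends.
Those words: "dedor", "defensargal", "derovimor", "desar", "dorbel", "dortata", "fenpa", "ka", "lintortor", "morsarfen", "morsargalfen", "morsarparo", "morsarvi", "neka", "tor"
Leaf count: 15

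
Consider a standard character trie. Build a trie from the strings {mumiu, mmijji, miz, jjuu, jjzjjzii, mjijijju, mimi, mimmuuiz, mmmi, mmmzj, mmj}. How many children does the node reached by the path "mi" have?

2

Follow the path "mi" to its node, then look at its outgoing edges.
Characters that immediately follow "mi" among the stored strings: {m, z}.
That node has 2 child edges.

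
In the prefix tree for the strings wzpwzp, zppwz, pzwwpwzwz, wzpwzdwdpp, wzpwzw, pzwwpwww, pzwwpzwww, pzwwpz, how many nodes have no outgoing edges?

7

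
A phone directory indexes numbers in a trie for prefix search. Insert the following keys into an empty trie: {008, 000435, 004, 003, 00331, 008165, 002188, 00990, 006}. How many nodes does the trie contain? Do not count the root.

Trie structure (* marks end of a word):
(root)
└─ 0
   └─ 0
      ├─ 0
      │  └─ 4
      │     └─ 3
      │        └─ 5 *
      ├─ 2
      │  └─ 1
      │     └─ 8
      │        └─ 8 *
      ├─ 3 *
      │  └─ 3
      │     └─ 1 *
      ├─ 4 *
      ├─ 6 *
      ├─ 8 *
      │  └─ 1
      │     └─ 6
      │        └─ 5 *
      └─ 9
         └─ 9
            └─ 0 *
Counting every labelled node above: 22.

22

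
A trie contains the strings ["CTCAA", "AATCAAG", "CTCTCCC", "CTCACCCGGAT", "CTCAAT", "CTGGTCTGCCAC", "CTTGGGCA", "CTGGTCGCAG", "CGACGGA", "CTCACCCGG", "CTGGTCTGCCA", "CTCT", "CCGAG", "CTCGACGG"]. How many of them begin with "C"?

13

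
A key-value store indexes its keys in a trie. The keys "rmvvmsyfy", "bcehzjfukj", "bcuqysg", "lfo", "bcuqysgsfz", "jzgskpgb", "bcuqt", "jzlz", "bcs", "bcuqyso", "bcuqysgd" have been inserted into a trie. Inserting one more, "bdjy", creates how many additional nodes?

"b" is already a path in the trie; the remaining "djy" must be added.
New nodes needed: |"bdjy"| − 1 = 4 − 1 = 3.

3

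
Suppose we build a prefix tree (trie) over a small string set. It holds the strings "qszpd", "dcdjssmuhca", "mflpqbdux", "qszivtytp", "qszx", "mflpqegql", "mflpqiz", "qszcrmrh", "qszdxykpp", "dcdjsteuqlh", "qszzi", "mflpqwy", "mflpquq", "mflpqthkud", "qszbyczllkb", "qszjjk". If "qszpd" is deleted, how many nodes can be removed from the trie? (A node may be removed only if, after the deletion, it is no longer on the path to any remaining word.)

After clearing the end-marker at "qszpd", prune upward until reaching a node still needed by another word.
The suffix "pd" (2 nodes) is used only by "qszpd"; the node for "qsz" still has the child "i", so pruning stops there.
Nodes removed: 2

2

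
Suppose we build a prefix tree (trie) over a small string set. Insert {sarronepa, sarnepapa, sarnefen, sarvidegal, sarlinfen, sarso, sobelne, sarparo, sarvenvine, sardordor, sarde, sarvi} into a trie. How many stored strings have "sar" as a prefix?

11

Traverse to the node for "sar", then collect every word in that subtree.
Matches: "sarde", "sardordor", "sarlinfen", "sarnefen", "sarnepapa", "sarparo", "sarronepa", "sarso", "sarvenvine", "sarvi", "sarvidegal"
Count: 11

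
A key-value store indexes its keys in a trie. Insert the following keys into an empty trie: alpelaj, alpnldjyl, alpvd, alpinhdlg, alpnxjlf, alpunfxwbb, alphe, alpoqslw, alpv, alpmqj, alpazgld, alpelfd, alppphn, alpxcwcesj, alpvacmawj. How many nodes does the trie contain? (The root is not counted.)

Count nodes per top-level branch (shared prefixes stored once):
  'a'-branch (alpazgld, alpelaj, alpelfd, alphe, alpinhdlg, alpmqj, alpnldjyl, alpnxjlf, alpoqslw, alppphn, alpunfxwbb, alpv, alpvacmawj, alpvd, alpxcwcesj): 66 nodes
Sum: 66

66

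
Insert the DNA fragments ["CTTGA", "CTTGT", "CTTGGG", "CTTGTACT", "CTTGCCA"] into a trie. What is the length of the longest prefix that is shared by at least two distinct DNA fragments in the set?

5

The deepest shared node is where two words last agree before diverging.
e.g. "CTTGT" and "CTTGTACT" share the prefix "CTTGT" of length 5; no pair shares a longer one.
Longest shared-prefix length: 5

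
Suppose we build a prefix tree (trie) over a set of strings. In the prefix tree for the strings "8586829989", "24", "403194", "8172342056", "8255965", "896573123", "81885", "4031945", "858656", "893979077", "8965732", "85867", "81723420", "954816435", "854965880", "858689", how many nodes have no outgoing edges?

14

Leaves are exactly the stored words that no other stored word extends.
Those words: "24", "4031945", "8172342056", "81885", "8255965", "854965880", "858656", "85867", "8586829989", "858689", "893979077", "896573123", "8965732", "954816435"
Leaf count: 14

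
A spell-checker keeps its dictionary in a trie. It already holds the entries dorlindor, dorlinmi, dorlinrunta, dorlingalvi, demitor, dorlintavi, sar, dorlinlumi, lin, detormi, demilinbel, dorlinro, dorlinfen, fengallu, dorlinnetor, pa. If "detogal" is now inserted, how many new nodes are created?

3

Walking "detogal" from the root, the first 4 characters ("deto") follow existing edges; "g" is the first miss.
New nodes needed: |"detogal"| − 4 = 7 − 4 = 3.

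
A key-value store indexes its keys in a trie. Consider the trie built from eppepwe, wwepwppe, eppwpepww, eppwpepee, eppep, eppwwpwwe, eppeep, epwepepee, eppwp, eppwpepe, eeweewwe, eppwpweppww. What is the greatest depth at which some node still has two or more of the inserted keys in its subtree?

Look for the deepest trie node that still has at least two words in its subtree.
"eppwpepe" and "eppwpepee" agree on "eppwpepe" (8 characters) before diverging; nothing deeper is shared.
Longest shared-prefix length: 8

8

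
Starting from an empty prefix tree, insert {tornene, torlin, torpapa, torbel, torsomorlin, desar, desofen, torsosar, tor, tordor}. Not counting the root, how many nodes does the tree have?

40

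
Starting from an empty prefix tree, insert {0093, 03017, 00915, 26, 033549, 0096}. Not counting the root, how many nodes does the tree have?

17

Trace insertions, counting only characters that open a new branch:
  "0093" → 4 new (0, 0, 9, 3)
  "03017" → prefix "0" already present; 4 new (3, 0, 1, 7)
  "00915" → prefix "009" already present; 2 new (1, 5)
  "26" → 2 new (2, 6)
  "033549" → prefix "03" already present; 4 new (3, 5, 4, 9)
  "0096" → prefix "009" already present; 1 new (6)
Total nodes = 4 + 4 + 2 + 2 + 4 + 1 = 17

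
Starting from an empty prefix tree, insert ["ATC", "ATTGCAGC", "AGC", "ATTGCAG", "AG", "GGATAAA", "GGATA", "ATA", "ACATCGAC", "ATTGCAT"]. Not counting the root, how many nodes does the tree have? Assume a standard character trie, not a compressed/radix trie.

27

Insert word by word; a character creates a node only if that edge doesn't already exist:
  "ATC" → 3 new (A, T, C)
  "ATTGCAGC" → prefix "AT" already present; 6 new (T, G, C, A, G, C)
  "AGC" → prefix "A" already present; 2 new (G, C)
  "ATTGCAG" → prefix "ATTGCAG" already present; 0 new (none)
  "AG" → prefix "AG" already present; 0 new (none)
  "GGATAAA" → 7 new (G, G, A, T, A, A, A)
  "GGATA" → prefix "GGATA" already present; 0 new (none)
  "ATA" → prefix "AT" already present; 1 new (A)
  "ACATCGAC" → prefix "A" already present; 7 new (C, A, T, C, G, A, C)
  "ATTGCAT" → prefix "ATTGCA" already present; 1 new (T)
Total nodes = 3 + 6 + 2 + 0 + 0 + 7 + 0 + 1 + 7 + 1 = 27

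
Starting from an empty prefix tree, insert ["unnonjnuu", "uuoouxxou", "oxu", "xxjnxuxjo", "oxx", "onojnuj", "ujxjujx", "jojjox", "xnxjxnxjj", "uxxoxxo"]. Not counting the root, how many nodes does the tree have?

Count nodes per top-level branch (shared prefixes stored once):
  'j'-branch (jojjox): 6 nodes
  'o'-branch (onojnuj, oxu, oxx): 10 nodes
  'u'-branch (ujxjujx, unnonjnuu, uuoouxxou, uxxoxxo): 29 nodes
  'x'-branch (xnxjxnxjj, xxjnxuxjo): 17 nodes
Sum: 62

62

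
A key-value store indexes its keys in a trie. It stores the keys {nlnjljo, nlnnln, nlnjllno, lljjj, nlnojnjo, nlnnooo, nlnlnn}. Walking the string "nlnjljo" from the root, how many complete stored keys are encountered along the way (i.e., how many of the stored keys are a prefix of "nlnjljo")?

1

Traverse "nlnjljo" character by character; count nodes along the way that are marked as word ends.
Prefixes of the query that are stored words: "nlnjljo"
Count: 1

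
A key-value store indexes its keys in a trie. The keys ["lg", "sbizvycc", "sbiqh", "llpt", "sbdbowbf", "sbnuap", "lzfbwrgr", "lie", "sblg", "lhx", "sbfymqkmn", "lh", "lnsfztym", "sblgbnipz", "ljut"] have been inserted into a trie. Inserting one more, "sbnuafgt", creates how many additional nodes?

The longest prefix of "sbnuafgt" already in the trie is "sbnua" (length 5).
So 8 − 5 = 3 new nodes.

3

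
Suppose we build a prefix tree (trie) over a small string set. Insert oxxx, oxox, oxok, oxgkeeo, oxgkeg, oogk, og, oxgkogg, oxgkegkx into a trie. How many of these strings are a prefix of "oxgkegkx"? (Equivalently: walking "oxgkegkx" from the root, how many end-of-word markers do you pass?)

2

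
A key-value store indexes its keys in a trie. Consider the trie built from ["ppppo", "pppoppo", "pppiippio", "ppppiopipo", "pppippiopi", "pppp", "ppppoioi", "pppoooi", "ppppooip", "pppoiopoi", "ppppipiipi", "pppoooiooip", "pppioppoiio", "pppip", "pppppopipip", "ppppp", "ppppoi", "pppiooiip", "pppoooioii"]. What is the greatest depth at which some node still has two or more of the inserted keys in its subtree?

8

Look for the deepest trie node that still has at least two words in its subtree.
e.g. "pppoooioii" and "pppoooiooip" share the prefix "pppoooio" of length 8; no pair shares a longer one.
Longest shared-prefix length: 8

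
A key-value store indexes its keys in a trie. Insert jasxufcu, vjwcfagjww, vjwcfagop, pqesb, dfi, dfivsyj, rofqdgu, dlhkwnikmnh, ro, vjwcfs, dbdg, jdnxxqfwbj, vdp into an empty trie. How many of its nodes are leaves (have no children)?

A leaf is a node with no children — equivalently, the end of a word that is not a proper prefix of any other stored word.
Those words: "dbdg", "dfivsyj", "dlhkwnikmnh", "jasxufcu", "jdnxxqfwbj", "pqesb", "rofqdgu", "vdp", "vjwcfagjww", "vjwcfagop", "vjwcfs"
Leaf count: 11

11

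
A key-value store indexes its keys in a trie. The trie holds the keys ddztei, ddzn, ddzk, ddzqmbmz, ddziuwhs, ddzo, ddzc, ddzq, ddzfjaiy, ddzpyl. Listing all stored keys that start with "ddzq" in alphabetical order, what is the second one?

ddzqmbmz

DFS of the "ddzq" subtree visits, in order: "ddzq", "ddzqmbmz"
The 2nd is ddzqmbmz.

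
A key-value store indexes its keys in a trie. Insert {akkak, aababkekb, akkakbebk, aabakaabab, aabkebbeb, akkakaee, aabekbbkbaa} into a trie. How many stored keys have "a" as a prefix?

Filter for entries beginning with "a":
Matches: "aababkekb", "aabakaabab", "aabekbbkbaa", "aabkebbeb", "akkak", "akkakaee", "akkakbebk"
Count: 7

7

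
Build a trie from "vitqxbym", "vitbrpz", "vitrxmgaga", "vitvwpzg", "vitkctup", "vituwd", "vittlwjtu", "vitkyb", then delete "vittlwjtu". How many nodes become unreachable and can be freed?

A node on "vittlwjtu"'s path can go only if nothing else ends at it or branches off below it.
The suffix "tlwjtu" (6 nodes) is used only by "vittlwjtu"; the node for "vit" still has the child "q", so pruning stops there.
Nodes removed: 6

6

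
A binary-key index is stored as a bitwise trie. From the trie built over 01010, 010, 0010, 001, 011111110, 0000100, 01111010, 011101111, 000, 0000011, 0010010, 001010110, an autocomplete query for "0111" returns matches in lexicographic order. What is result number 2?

DFS of the "0111" subtree visits, in order: "011101111", "01111010", "011111110"
The 2nd is 01111010.

01111010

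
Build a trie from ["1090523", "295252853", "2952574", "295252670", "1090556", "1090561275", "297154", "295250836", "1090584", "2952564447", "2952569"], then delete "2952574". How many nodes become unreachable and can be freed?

Walk "2952574" from the leaf back toward the root, removing each node that no remaining word uses.
The suffix "74" (2 nodes) is used only by "2952574"; the node for "29525" still has the child "2", so pruning stops there.
Nodes removed: 2

2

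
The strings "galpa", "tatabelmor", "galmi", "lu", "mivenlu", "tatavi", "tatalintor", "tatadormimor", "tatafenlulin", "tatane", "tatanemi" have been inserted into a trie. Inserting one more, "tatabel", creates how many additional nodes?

0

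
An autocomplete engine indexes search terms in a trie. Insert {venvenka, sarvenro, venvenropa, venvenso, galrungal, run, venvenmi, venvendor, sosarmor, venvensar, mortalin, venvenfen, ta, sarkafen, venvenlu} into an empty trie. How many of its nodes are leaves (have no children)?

15

A leaf is a node with no children — equivalently, the end of a word that is not a proper prefix of any other stored word.
Those words: "galrungal", "mortalin", "run", "sarkafen", "sarvenro", "sosarmor", "ta", "venvendor", "venvenfen", "venvenka", "venvenlu", "venvenmi", "venvenropa", "venvensar", "venvenso"
Leaf count: 15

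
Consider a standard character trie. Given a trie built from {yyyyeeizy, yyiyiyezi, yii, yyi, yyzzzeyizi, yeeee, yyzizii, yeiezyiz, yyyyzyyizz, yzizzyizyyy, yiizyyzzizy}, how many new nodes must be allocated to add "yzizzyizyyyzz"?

2

The longest prefix of "yzizzyizyyyzz" already in the trie is "yzizzyizyyy" (length 11).
Each of the 2 remaining characters creates one node.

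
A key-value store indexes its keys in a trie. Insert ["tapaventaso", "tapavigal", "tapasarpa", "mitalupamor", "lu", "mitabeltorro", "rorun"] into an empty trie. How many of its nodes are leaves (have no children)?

7

Leaves are exactly the stored words that no other stored word extends.
Those words: "lu", "mitabeltorro", "mitalupamor", "rorun", "tapasarpa", "tapaventaso", "tapavigal"
Leaf count: 7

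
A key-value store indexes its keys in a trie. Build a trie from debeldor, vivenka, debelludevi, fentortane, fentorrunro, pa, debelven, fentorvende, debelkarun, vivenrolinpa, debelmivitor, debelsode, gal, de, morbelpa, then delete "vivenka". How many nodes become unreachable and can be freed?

2

A node on "vivenka"'s path can go only if nothing else ends at it or branches off below it.
The suffix "ka" (2 nodes) is used only by "vivenka"; the node for "viven" still has the child "r", so pruning stops there.
Nodes removed: 2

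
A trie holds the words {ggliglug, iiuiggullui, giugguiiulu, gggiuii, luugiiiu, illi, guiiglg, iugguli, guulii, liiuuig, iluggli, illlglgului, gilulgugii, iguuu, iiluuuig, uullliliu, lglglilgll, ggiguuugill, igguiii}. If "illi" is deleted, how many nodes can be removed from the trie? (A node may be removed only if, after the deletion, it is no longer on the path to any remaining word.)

1

After clearing the end-marker at "illi", prune upward until reaching a node still needed by another word.
The suffix "i" (1 node) is used only by "illi"; the node for "ill" still has the child "l", so pruning stops there.
Nodes removed: 1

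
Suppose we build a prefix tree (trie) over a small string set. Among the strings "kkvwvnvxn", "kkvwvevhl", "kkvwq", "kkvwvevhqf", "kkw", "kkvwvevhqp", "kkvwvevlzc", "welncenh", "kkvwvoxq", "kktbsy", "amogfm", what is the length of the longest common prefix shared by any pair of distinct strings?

9

Equivalently: take the maximum, over all pairs, of their longest common prefix length.
e.g. "kkvwvevhqf" and "kkvwvevhqp" share the prefix "kkvwvevhq" of length 9; no pair shares a longer one.
Longest shared-prefix length: 9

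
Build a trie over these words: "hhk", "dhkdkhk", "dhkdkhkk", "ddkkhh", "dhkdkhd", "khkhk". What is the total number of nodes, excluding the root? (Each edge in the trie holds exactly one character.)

Count nodes per top-level branch (shared prefixes stored once):
  'd'-branch (ddkkhh, dhkdkhd, dhkdkhk, dhkdkhkk): 14 nodes
  'h'-branch (hhk): 3 nodes
  'k'-branch (khkhk): 5 nodes
Sum: 22

22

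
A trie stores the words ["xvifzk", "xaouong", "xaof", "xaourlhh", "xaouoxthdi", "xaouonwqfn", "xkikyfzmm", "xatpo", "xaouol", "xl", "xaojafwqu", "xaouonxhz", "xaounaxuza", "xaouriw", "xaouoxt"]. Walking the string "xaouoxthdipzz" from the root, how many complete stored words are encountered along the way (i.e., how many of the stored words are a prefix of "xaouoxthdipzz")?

2

Check each prefix of "xaouoxthdipzz" against the stored set — each match is an end-marker on the path.
Prefixes of the query that are stored words: "xaouoxt", "xaouoxthdi"
Count: 2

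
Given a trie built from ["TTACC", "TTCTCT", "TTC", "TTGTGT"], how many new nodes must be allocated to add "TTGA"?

"TTG" is already a path in the trie; the remaining "A" must be added.
New nodes needed: |"TTGA"| − 3 = 4 − 3 = 1.

1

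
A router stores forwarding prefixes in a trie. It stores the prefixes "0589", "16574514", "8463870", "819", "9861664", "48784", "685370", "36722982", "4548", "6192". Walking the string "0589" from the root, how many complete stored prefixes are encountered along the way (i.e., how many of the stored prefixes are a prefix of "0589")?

1

Traverse "0589" character by character; count nodes along the way that are marked as word ends.
Prefixes of the query that are stored words: "0589"
Count: 1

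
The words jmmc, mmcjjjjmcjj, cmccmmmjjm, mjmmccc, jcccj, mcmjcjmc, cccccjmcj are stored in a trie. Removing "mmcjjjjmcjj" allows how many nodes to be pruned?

After clearing the end-marker at "mmcjjjjmcjj", prune upward until reaching a node still needed by another word.
The suffix "mcjjjjmcjj" (10 nodes) is used only by "mmcjjjjmcjj"; the node for "m" still has the child "j", so pruning stops there.
Nodes removed: 10

10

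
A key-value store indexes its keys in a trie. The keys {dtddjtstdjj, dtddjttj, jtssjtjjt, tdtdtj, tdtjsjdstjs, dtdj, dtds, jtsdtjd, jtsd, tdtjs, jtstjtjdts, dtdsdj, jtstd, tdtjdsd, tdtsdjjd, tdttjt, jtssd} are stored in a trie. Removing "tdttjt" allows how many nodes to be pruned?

3

After clearing the end-marker at "tdttjt", prune upward until reaching a node still needed by another word.
The suffix "tjt" (3 nodes) is used only by "tdttjt"; the node for "tdt" still has the child "d", so pruning stops there.
Nodes removed: 3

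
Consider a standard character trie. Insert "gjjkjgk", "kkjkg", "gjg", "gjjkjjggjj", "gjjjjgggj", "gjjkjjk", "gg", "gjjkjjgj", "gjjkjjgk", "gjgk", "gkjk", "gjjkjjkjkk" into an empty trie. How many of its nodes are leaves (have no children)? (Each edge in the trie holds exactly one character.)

10

A leaf is a node with no children — equivalently, the end of a word that is not a proper prefix of any other stored word.
Those words: "gg", "gjgk", "gjjjjgggj", "gjjkjgk", "gjjkjjggjj", "gjjkjjgj", "gjjkjjgk", "gjjkjjkjkk", "gkjk", "kkjkg"
Leaf count: 10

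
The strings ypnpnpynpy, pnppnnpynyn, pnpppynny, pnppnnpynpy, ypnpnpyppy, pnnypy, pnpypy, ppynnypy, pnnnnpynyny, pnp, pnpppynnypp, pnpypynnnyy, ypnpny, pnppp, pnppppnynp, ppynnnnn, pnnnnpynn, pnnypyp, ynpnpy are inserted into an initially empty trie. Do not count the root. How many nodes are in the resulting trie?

76

Trace insertions, counting only characters that open a new branch:
  "ypnpnpynpy" → 10 new (y, p, n, p, n, p, y, n, p, y)
  "pnppnnpynyn" → 11 new (p, n, p, p, n, n, p, y, n, y, n)
  "pnpppynny" → prefix "pnpp" already present; 5 new (p, y, n, n, y)
  "pnppnnpynpy" → prefix "pnppnnpyn" already present; 2 new (p, y)
  "ypnpnpyppy" → prefix "ypnpnpy" already present; 3 new (p, p, y)
  "pnnypy" → prefix "pn" already present; 4 new (n, y, p, y)
  "pnpypy" → prefix "pnp" already present; 3 new (y, p, y)
  "ppynnypy" → prefix "p" already present; 7 new (p, y, n, n, y, p, y)
  "pnnnnpynyny" → prefix "pnn" already present; 8 new (n, n, p, y, n, y, n, y)
  "pnp" → prefix "pnp" already present; 0 new (none)
  "pnpppynnypp" → prefix "pnpppynny" already present; 2 new (p, p)
  "pnpypynnnyy" → prefix "pnpypy" already present; 5 new (n, n, n, y, y)
  "ypnpny" → prefix "ypnpn" already present; 1 new (y)
  "pnppp" → prefix "pnppp" already present; 0 new (none)
  "pnppppnynp" → prefix "pnppp" already present; 5 new (p, n, y, n, p)
  "ppynnnnn" → prefix "ppynn" already present; 3 new (n, n, n)
  "pnnnnpynn" → prefix "pnnnnpyn" already present; 1 new (n)
  "pnnypyp" → prefix "pnnypy" already present; 1 new (p)
  "ynpnpy" → prefix "y" already present; 5 new (n, p, n, p, y)
Total nodes = 10 + 11 + 5 + 2 + 3 + 4 + 3 + 7 + 8 + 0 + 2 + 5 + 1 + 0 + 5 + 3 + 1 + 1 + 5 = 76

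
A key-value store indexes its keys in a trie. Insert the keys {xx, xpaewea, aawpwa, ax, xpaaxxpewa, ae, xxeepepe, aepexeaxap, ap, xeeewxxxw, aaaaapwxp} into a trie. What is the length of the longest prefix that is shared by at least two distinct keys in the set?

3

Look for the deepest trie node that still has at least two words in its subtree.
e.g. "xpaaxxpewa" and "xpaewea" share the prefix "xpa" of length 3; no pair shares a longer one.
Longest shared-prefix length: 3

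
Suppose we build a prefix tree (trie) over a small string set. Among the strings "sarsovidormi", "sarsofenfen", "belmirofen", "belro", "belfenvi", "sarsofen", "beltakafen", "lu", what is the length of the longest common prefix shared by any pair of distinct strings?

Equivalently: take the maximum, over all pairs, of their longest common prefix length.
"sarsofen" and "sarsofenfen" agree on "sarsofen" (8 characters) before diverging; nothing deeper is shared.
Longest shared-prefix length: 8

8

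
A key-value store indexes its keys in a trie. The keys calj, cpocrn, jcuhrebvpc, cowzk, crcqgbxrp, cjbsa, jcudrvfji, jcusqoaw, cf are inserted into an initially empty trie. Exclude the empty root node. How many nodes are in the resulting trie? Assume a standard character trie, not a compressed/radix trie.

47

Trace insertions, counting only characters that open a new branch:
  "calj" → 4 new (c, a, l, j)
  "cpocrn" → prefix "c" already present; 5 new (p, o, c, r, n)
  "jcuhrebvpc" → 10 new (j, c, u, h, r, e, b, v, p, c)
  "cowzk" → prefix "c" already present; 4 new (o, w, z, k)
  "crcqgbxrp" → prefix "c" already present; 8 new (r, c, q, g, b, x, r, p)
  "cjbsa" → prefix "c" already present; 4 new (j, b, s, a)
  "jcudrvfji" → prefix "jcu" already present; 6 new (d, r, v, f, j, i)
  "jcusqoaw" → prefix "jcu" already present; 5 new (s, q, o, a, w)
  "cf" → prefix "c" already present; 1 new (f)
Total nodes = 4 + 5 + 10 + 4 + 8 + 4 + 6 + 5 + 1 = 47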